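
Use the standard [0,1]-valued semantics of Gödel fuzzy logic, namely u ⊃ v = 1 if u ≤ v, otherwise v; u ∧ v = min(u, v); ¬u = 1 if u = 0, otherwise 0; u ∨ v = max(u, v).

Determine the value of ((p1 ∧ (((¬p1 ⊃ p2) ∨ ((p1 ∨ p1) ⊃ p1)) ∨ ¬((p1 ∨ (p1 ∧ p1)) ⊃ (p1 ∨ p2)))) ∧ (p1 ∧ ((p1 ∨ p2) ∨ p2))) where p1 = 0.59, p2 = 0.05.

¬p1: Gödel ¬ of 0.59 = 0 (operand ≠ 0)
(¬p1 ⊃ p2): 0 ≤ 0.05, so result = 1
(p1 ∨ p1) = max(0.59, 0.59) = 0.59
((p1 ∨ p1) ⊃ p1): 0.59 ≤ 0.59, so result = 1
((¬p1 ⊃ p2) ∨ ((p1 ∨ p1) ⊃ p1)) = max(1, 1) = 1
(p1 ∧ p1) = min(0.59, 0.59) = 0.59
(p1 ∨ (p1 ∧ p1)) = max(0.59, 0.59) = 0.59
(p1 ∨ p2) = max(0.59, 0.05) = 0.59
((p1 ∨ (p1 ∧ p1)) ⊃ (p1 ∨ p2)): 0.59 ≤ 0.59, so result = 1
¬((p1 ∨ (p1 ∧ p1)) ⊃ (p1 ∨ p2)): Gödel ¬ of 1 = 0 (operand ≠ 0)
(((¬p1 ⊃ p2) ∨ ((p1 ∨ p1) ⊃ p1)) ∨ ¬((p1 ∨ (p1 ∧ p1)) ⊃ (p1 ∨ p2))) = max(1, 0) = 1
(p1 ∧ (((¬p1 ⊃ p2) ∨ ((p1 ∨ p1) ⊃ p1)) ∨ ¬((p1 ∨ (p1 ∧ p1)) ⊃ (p1 ∨ p2)))) = min(0.59, 1) = 0.59
(p1 ∨ p2) = max(0.59, 0.05) = 0.59
((p1 ∨ p2) ∨ p2) = max(0.59, 0.05) = 0.59
(p1 ∧ ((p1 ∨ p2) ∨ p2)) = min(0.59, 0.59) = 0.59
((p1 ∧ (((¬p1 ⊃ p2) ∨ ((p1 ∨ p1) ⊃ p1)) ∨ ¬((p1 ∨ (p1 ∧ p1)) ⊃ (p1 ∨ p2)))) ∧ (p1 ∧ ((p1 ∨ p2) ∨ p2))) = min(0.59, 0.59) = 0.59

0.59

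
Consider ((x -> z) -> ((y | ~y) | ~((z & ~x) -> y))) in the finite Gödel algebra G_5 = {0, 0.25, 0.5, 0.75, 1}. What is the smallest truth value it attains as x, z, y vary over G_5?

0.25

The minimum is attained at x = 0, z = 0, y = 0.25:
  (x -> z): 0 ≤ 0, so result = 1
  ~y: Gödel ¬ of 0.25 = 0 (operand ≠ 0)
  (y | ~y) = max(0.25, 0) = 0.25
  ~x: Gödel ¬ of 0 = 1 (operand is 0)
  (z & ~x) = min(0, 1) = 0
  ((z & ~x) -> y): 0 ≤ 0.25, so result = 1
  ~((z & ~x) -> y): Gödel ¬ of 1 = 0 (operand ≠ 0)
  ((y | ~y) | ~((z & ~x) -> y)) = max(0.25, 0) = 0.25
  ((x -> z) -> ((y | ~y) | ~((z & ~x) -> y))): 1 > 0.25, so result = 0.25
Checking all 125 assignments confirms none give a value below 0.25.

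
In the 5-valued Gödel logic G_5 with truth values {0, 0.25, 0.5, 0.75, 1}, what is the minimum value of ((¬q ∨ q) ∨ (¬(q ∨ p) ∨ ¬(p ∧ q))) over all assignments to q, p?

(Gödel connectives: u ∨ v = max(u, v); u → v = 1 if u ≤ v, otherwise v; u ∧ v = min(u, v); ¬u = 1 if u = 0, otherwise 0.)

0.25

The minimum is attained at q = 0.25, p = 0.25:
  ¬q: Gödel ¬ of 0.25 = 0 (operand ≠ 0)
  (¬q ∨ q) = max(0, 0.25) = 0.25
  (q ∨ p) = max(0.25, 0.25) = 0.25
  ¬(q ∨ p): Gödel ¬ of 0.25 = 0 (operand ≠ 0)
  (p ∧ q) = min(0.25, 0.25) = 0.25
  ¬(p ∧ q): Gödel ¬ of 0.25 = 0 (operand ≠ 0)
  (¬(q ∨ p) ∨ ¬(p ∧ q)) = max(0, 0) = 0
  ((¬q ∨ q) ∨ (¬(q ∨ p) ∨ ¬(p ∧ q))) = max(0.25, 0) = 0.25
Checking all 25 assignments confirms none give a value below 0.25.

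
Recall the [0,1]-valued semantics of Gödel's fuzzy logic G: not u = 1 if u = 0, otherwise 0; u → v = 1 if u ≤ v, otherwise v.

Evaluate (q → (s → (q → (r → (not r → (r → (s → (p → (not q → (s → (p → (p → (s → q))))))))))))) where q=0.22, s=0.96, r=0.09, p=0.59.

1.00

not r: Gödel ¬ of 0.09 = 0 (operand ≠ 0)
not q: Gödel ¬ of 0.22 = 0 (operand ≠ 0)
(s → q): 0.96 > 0.22, so result = 0.22
(p → (s → q)): 0.59 > 0.22, so result = 0.22
(p → (p → (s → q))): 0.59 > 0.22, so result = 0.22
(s → (p → (p → (s → q)))): 0.96 > 0.22, so result = 0.22
(not q → (s → (p → (p → (s → q))))): 0 ≤ 0.22, so result = 1
(p → (not q → (s → (p → (p → (s → q)))))): 0.59 ≤ 1, so result = 1
(s → (p → (not q → (s → (p → (p → (s → q))))))): 0.96 ≤ 1, so result = 1
(r → (s → (p → (not q → (s → (p → (p → (s → q)))))))): 0.09 ≤ 1, so result = 1
(not r → (r → (s → (p → (not q → (s → (p → (p → (s → q))))))))): 0 ≤ 1, so result = 1
(r → (not r → (r → (s → (p → (not q → (s → (p → (p → (s → q)))))))))): 0.09 ≤ 1, so result = 1
(q → (r → (not r → (r → (s → (p → (not q → (s → (p → (p → (s → q))))))))))): 0.22 ≤ 1, so result = 1
(s → (q → (r → (not r → (r → (s → (p → (not q → (s → (p → (p → (s → q)))))))))))): 0.96 ≤ 1, so result = 1
(q → (s → (q → (r → (not r → (r → (s → (p → (not q → (s → (p → (p → (s → q))))))))))))): 0.22 ≤ 1, so result = 1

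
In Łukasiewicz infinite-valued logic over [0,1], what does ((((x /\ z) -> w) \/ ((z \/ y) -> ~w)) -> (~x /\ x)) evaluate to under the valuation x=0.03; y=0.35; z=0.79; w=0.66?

(x /\ z) = min(0.03, 0.79) = 0.03
((x /\ z) -> w): min(1, 1 − 0.03 + 0.66) = 1
(z \/ y) = max(0.79, 0.35) = 0.79
~w: Łukasiewicz ¬ gives 1 − 0.66 = 0.34
((z \/ y) -> ~w): min(1, 1 − 0.79 + 0.34) = 0.55
(((x /\ z) -> w) \/ ((z \/ y) -> ~w)) = max(1, 0.55) = 1
~x: Łukasiewicz ¬ gives 1 − 0.03 = 0.97
(~x /\ x) = min(0.97, 0.03) = 0.03
((((x /\ z) -> w) \/ ((z \/ y) -> ~w)) -> (~x /\ x)): min(1, 1 − 1 + 0.03) = 0.03

0.03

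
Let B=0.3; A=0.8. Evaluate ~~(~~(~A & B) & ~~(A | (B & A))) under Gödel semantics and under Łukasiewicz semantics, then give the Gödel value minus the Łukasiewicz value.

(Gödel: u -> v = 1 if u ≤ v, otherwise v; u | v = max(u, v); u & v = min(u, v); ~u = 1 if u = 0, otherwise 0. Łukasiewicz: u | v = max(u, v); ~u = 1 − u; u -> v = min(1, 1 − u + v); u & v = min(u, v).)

-0.20

Gödel evaluation:
  ~A: Gödel ¬ of 0.8 = 0 (operand ≠ 0)
  (~A & B) = min(0, 0.3) = 0
  ~(~A & B): Gödel ¬ of 0 = 1 (operand is 0)
  ~~(~A & B): Gödel ¬ of 1 = 0 (operand ≠ 0)
  (B & A) = min(0.3, 0.8) = 0.3
  (A | (B & A)) = max(0.8, 0.3) = 0.8
  ~(A | (B & A)): Gödel ¬ of 0.8 = 0 (operand ≠ 0)
  ~~(A | (B & A)): Gödel ¬ of 0 = 1 (operand is 0)
  (~~(~A & B) & ~~(A | (B & A))) = min(0, 1) = 0
  ~(~~(~A & B) & ~~(A | (B & A))): Gödel ¬ of 0 = 1 (operand is 0)
  ~~(~~(~A & B) & ~~(A | (B & A))): Gödel ¬ of 1 = 0 (operand ≠ 0)
  Gödel value = 0
Łukasiewicz evaluation:
  ~A: Łukasiewicz ¬ gives 1 − 0.8 = 0.2
  (~A & B) = min(0.2, 0.3) = 0.2
  ~(~A & B): Łukasiewicz ¬ gives 1 − 0.2 = 0.8
  ~~(~A & B): Łukasiewicz ¬ gives 1 − 0.8 = 0.2
  (B & A) = min(0.3, 0.8) = 0.3
  (A | (B & A)) = max(0.8, 0.3) = 0.8
  ~(A | (B & A)): Łukasiewicz ¬ gives 1 − 0.8 = 0.2
  ~~(A | (B & A)): Łukasiewicz ¬ gives 1 − 0.2 = 0.8
  (~~(~A & B) & ~~(A | (B & A))) = min(0.2, 0.8) = 0.2
  ~(~~(~A & B) & ~~(A | (B & A))): Łukasiewicz ¬ gives 1 − 0.2 = 0.8
  ~~(~~(~A & B) & ~~(A | (B & A))): Łukasiewicz ¬ gives 1 − 0.8 = 0.2
  Łukasiewicz value = 0.2
Difference: 0 − 0.2 = -0.20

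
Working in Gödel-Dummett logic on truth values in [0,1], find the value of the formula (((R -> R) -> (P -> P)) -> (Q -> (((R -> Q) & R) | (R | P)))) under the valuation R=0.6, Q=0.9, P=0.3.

(R -> R): 0.6 ≤ 0.6, so result = 1
(P -> P): 0.3 ≤ 0.3, so result = 1
((R -> R) -> (P -> P)): 1 ≤ 1, so result = 1
(R -> Q): 0.6 ≤ 0.9, so result = 1
((R -> Q) & R) = min(1, 0.6) = 0.6
(R | P) = max(0.6, 0.3) = 0.6
(((R -> Q) & R) | (R | P)) = max(0.6, 0.6) = 0.6
(Q -> (((R -> Q) & R) | (R | P))): 0.9 > 0.6, so result = 0.6
(((R -> R) -> (P -> P)) -> (Q -> (((R -> Q) & R) | (R | P)))): 1 > 0.6, so result = 0.6

0.60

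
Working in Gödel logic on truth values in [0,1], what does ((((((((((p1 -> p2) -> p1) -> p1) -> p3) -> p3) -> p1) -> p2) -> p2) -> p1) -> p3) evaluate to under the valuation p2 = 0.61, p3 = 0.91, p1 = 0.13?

1.00

(p1 -> p2): 0.13 ≤ 0.61, so result = 1
((p1 -> p2) -> p1): 1 > 0.13, so result = 0.13
(((p1 -> p2) -> p1) -> p1): 0.13 ≤ 0.13, so result = 1
((((p1 -> p2) -> p1) -> p1) -> p3): 1 > 0.91, so result = 0.91
(((((p1 -> p2) -> p1) -> p1) -> p3) -> p3): 0.91 ≤ 0.91, so result = 1
((((((p1 -> p2) -> p1) -> p1) -> p3) -> p3) -> p1): 1 > 0.13, so result = 0.13
(((((((p1 -> p2) -> p1) -> p1) -> p3) -> p3) -> p1) -> p2): 0.13 ≤ 0.61, so result = 1
((((((((p1 -> p2) -> p1) -> p1) -> p3) -> p3) -> p1) -> p2) -> p2): 1 > 0.61, so result = 0.61
(((((((((p1 -> p2) -> p1) -> p1) -> p3) -> p3) -> p1) -> p2) -> p2) -> p1): 0.61 > 0.13, so result = 0.13
((((((((((p1 -> p2) -> p1) -> p1) -> p3) -> p3) -> p1) -> p2) -> p2) -> p1) -> p3): 0.13 ≤ 0.91, so result = 1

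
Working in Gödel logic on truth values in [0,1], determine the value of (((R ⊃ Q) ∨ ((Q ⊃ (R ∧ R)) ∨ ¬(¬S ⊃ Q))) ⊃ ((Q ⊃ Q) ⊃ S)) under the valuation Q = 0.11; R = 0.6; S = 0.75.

0.75

(R ⊃ Q): 0.6 > 0.11, so result = 0.11
(R ∧ R) = min(0.6, 0.6) = 0.6
(Q ⊃ (R ∧ R)): 0.11 ≤ 0.6, so result = 1
¬S: Gödel ¬ of 0.75 = 0 (operand ≠ 0)
(¬S ⊃ Q): 0 ≤ 0.11, so result = 1
¬(¬S ⊃ Q): Gödel ¬ of 1 = 0 (operand ≠ 0)
((Q ⊃ (R ∧ R)) ∨ ¬(¬S ⊃ Q)) = max(1, 0) = 1
((R ⊃ Q) ∨ ((Q ⊃ (R ∧ R)) ∨ ¬(¬S ⊃ Q))) = max(0.11, 1) = 1
(Q ⊃ Q): 0.11 ≤ 0.11, so result = 1
((Q ⊃ Q) ⊃ S): 1 > 0.75, so result = 0.75
(((R ⊃ Q) ∨ ((Q ⊃ (R ∧ R)) ∨ ¬(¬S ⊃ Q))) ⊃ ((Q ⊃ Q) ⊃ S)): 1 > 0.75, so result = 0.75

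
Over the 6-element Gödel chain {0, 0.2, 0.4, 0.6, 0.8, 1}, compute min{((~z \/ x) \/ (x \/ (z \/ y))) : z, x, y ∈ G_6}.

0.20

The minimum is attained at z = 0.2, x = 0, y = 0:
  ~z: Gödel ¬ of 0.2 = 0 (operand ≠ 0)
  (~z \/ x) = max(0, 0) = 0
  (z \/ y) = max(0.2, 0) = 0.2
  (x \/ (z \/ y)) = max(0, 0.2) = 0.2
  ((~z \/ x) \/ (x \/ (z \/ y))) = max(0, 0.2) = 0.2
Checking all 216 assignments confirms none give a value below 0.20.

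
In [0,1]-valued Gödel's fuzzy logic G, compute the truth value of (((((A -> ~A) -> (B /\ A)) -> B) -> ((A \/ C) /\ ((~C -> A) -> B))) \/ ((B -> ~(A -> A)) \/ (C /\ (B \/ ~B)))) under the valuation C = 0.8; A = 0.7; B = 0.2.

1.00

~A: Gödel ¬ of 0.7 = 0 (operand ≠ 0)
(A -> ~A): 0.7 > 0, so result = 0
(B /\ A) = min(0.2, 0.7) = 0.2
((A -> ~A) -> (B /\ A)): 0 ≤ 0.2, so result = 1
(((A -> ~A) -> (B /\ A)) -> B): 1 > 0.2, so result = 0.2
(A \/ C) = max(0.7, 0.8) = 0.8
~C: Gödel ¬ of 0.8 = 0 (operand ≠ 0)
(~C -> A): 0 ≤ 0.7, so result = 1
((~C -> A) -> B): 1 > 0.2, so result = 0.2
((A \/ C) /\ ((~C -> A) -> B)) = min(0.8, 0.2) = 0.2
((((A -> ~A) -> (B /\ A)) -> B) -> ((A \/ C) /\ ((~C -> A) -> B))): 0.2 ≤ 0.2, so result = 1
(A -> A): 0.7 ≤ 0.7, so result = 1
~(A -> A): Gödel ¬ of 1 = 0 (operand ≠ 0)
(B -> ~(A -> A)): 0.2 > 0, so result = 0
~B: Gödel ¬ of 0.2 = 0 (operand ≠ 0)
(B \/ ~B) = max(0.2, 0) = 0.2
(C /\ (B \/ ~B)) = min(0.8, 0.2) = 0.2
((B -> ~(A -> A)) \/ (C /\ (B \/ ~B))) = max(0, 0.2) = 0.2
(((((A -> ~A) -> (B /\ A)) -> B) -> ((A \/ C) /\ ((~C -> A) -> B))) \/ ((B -> ~(A -> A)) \/ (C /\ (B \/ ~B)))) = max(1, 0.2) = 1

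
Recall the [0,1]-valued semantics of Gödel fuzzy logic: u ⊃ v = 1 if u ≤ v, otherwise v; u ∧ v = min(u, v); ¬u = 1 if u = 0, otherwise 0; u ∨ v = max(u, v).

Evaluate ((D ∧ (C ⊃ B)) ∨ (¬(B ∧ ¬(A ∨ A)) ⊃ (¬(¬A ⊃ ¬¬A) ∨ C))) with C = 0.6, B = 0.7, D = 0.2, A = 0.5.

(C ⊃ B): 0.6 ≤ 0.7, so result = 1
(D ∧ (C ⊃ B)) = min(0.2, 1) = 0.2
(A ∨ A) = max(0.5, 0.5) = 0.5
¬(A ∨ A): Gödel ¬ of 0.5 = 0 (operand ≠ 0)
(B ∧ ¬(A ∨ A)) = min(0.7, 0) = 0
¬(B ∧ ¬(A ∨ A)): Gödel ¬ of 0 = 1 (operand is 0)
¬A: Gödel ¬ of 0.5 = 0 (operand ≠ 0)
¬A: Gödel ¬ of 0.5 = 0 (operand ≠ 0)
¬¬A: Gödel ¬ of 0 = 1 (operand is 0)
(¬A ⊃ ¬¬A): 0 ≤ 1, so result = 1
¬(¬A ⊃ ¬¬A): Gödel ¬ of 1 = 0 (operand ≠ 0)
(¬(¬A ⊃ ¬¬A) ∨ C) = max(0, 0.6) = 0.6
(¬(B ∧ ¬(A ∨ A)) ⊃ (¬(¬A ⊃ ¬¬A) ∨ C)): 1 > 0.6, so result = 0.6
((D ∧ (C ⊃ B)) ∨ (¬(B ∧ ¬(A ∨ A)) ⊃ (¬(¬A ⊃ ¬¬A) ∨ C))) = max(0.2, 0.6) = 0.6

0.60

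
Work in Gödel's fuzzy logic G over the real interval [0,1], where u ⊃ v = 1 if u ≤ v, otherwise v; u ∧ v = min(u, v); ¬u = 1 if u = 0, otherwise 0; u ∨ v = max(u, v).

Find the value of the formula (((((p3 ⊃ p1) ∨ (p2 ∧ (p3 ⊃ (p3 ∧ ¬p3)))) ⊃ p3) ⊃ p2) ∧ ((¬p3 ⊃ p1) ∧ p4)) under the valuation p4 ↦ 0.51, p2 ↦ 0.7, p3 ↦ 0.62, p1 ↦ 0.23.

(p3 ⊃ p1): 0.62 > 0.23, so result = 0.23
¬p3: Gödel ¬ of 0.62 = 0 (operand ≠ 0)
(p3 ∧ ¬p3) = min(0.62, 0) = 0
(p3 ⊃ (p3 ∧ ¬p3)): 0.62 > 0, so result = 0
(p2 ∧ (p3 ⊃ (p3 ∧ ¬p3))) = min(0.7, 0) = 0
((p3 ⊃ p1) ∨ (p2 ∧ (p3 ⊃ (p3 ∧ ¬p3)))) = max(0.23, 0) = 0.23
(((p3 ⊃ p1) ∨ (p2 ∧ (p3 ⊃ (p3 ∧ ¬p3)))) ⊃ p3): 0.23 ≤ 0.62, so result = 1
((((p3 ⊃ p1) ∨ (p2 ∧ (p3 ⊃ (p3 ∧ ¬p3)))) ⊃ p3) ⊃ p2): 1 > 0.7, so result = 0.7
¬p3: Gödel ¬ of 0.62 = 0 (operand ≠ 0)
(¬p3 ⊃ p1): 0 ≤ 0.23, so result = 1
((¬p3 ⊃ p1) ∧ p4) = min(1, 0.51) = 0.51
(((((p3 ⊃ p1) ∨ (p2 ∧ (p3 ⊃ (p3 ∧ ¬p3)))) ⊃ p3) ⊃ p2) ∧ ((¬p3 ⊃ p1) ∧ p4)) = min(0.7, 0.51) = 0.51

0.51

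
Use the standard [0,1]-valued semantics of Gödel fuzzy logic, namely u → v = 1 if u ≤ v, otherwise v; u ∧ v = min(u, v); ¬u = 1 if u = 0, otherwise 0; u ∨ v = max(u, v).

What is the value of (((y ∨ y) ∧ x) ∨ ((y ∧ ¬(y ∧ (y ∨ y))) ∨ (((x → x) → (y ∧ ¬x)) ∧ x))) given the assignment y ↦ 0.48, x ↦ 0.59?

0.48

(y ∨ y) = max(0.48, 0.48) = 0.48
((y ∨ y) ∧ x) = min(0.48, 0.59) = 0.48
(y ∨ y) = max(0.48, 0.48) = 0.48
(y ∧ (y ∨ y)) = min(0.48, 0.48) = 0.48
¬(y ∧ (y ∨ y)): Gödel ¬ of 0.48 = 0 (operand ≠ 0)
(y ∧ ¬(y ∧ (y ∨ y))) = min(0.48, 0) = 0
(x → x): 0.59 ≤ 0.59, so result = 1
¬x: Gödel ¬ of 0.59 = 0 (operand ≠ 0)
(y ∧ ¬x) = min(0.48, 0) = 0
((x → x) → (y ∧ ¬x)): 1 > 0, so result = 0
(((x → x) → (y ∧ ¬x)) ∧ x) = min(0, 0.59) = 0
((y ∧ ¬(y ∧ (y ∨ y))) ∨ (((x → x) → (y ∧ ¬x)) ∧ x)) = max(0, 0) = 0
(((y ∨ y) ∧ x) ∨ ((y ∧ ¬(y ∧ (y ∨ y))) ∨ (((x → x) → (y ∧ ¬x)) ∧ x))) = max(0.48, 0) = 0.48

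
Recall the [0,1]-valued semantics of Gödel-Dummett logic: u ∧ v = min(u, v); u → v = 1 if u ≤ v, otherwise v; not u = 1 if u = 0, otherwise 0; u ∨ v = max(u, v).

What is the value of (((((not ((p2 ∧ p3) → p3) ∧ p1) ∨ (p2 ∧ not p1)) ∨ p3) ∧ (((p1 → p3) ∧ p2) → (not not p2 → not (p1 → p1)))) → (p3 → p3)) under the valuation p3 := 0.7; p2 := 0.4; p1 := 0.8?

1.00

(p2 ∧ p3) = min(0.4, 0.7) = 0.4
((p2 ∧ p3) → p3): 0.4 ≤ 0.7, so result = 1
not ((p2 ∧ p3) → p3): Gödel ¬ of 1 = 0 (operand ≠ 0)
(not ((p2 ∧ p3) → p3) ∧ p1) = min(0, 0.8) = 0
not p1: Gödel ¬ of 0.8 = 0 (operand ≠ 0)
(p2 ∧ not p1) = min(0.4, 0) = 0
((not ((p2 ∧ p3) → p3) ∧ p1) ∨ (p2 ∧ not p1)) = max(0, 0) = 0
(((not ((p2 ∧ p3) → p3) ∧ p1) ∨ (p2 ∧ not p1)) ∨ p3) = max(0, 0.7) = 0.7
(p1 → p3): 0.8 > 0.7, so result = 0.7
((p1 → p3) ∧ p2) = min(0.7, 0.4) = 0.4
not p2: Gödel ¬ of 0.4 = 0 (operand ≠ 0)
not not p2: Gödel ¬ of 0 = 1 (operand is 0)
(p1 → p1): 0.8 ≤ 0.8, so result = 1
not (p1 → p1): Gödel ¬ of 1 = 0 (operand ≠ 0)
(not not p2 → not (p1 → p1)): 1 > 0, so result = 0
(((p1 → p3) ∧ p2) → (not not p2 → not (p1 → p1))): 0.4 > 0, so result = 0
((((not ((p2 ∧ p3) → p3) ∧ p1) ∨ (p2 ∧ not p1)) ∨ p3) ∧ (((p1 → p3) ∧ p2) → (not not p2 → not (p1 → p1)))) = min(0.7, 0) = 0
(p3 → p3): 0.7 ≤ 0.7, so result = 1
(((((not ((p2 ∧ p3) → p3) ∧ p1) ∨ (p2 ∧ not p1)) ∨ p3) ∧ (((p1 → p3) ∧ p2) → (not not p2 → not (p1 → p1)))) → (p3 → p3)): 0 ≤ 1, so result = 1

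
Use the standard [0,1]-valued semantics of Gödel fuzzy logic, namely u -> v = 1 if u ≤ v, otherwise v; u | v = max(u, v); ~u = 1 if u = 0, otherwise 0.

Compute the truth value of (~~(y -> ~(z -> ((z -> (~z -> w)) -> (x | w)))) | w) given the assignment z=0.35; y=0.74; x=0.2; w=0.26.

0.26

~z: Gödel ¬ of 0.35 = 0 (operand ≠ 0)
(~z -> w): 0 ≤ 0.26, so result = 1
(z -> (~z -> w)): 0.35 ≤ 1, so result = 1
(x | w) = max(0.2, 0.26) = 0.26
((z -> (~z -> w)) -> (x | w)): 1 > 0.26, so result = 0.26
(z -> ((z -> (~z -> w)) -> (x | w))): 0.35 > 0.26, so result = 0.26
~(z -> ((z -> (~z -> w)) -> (x | w))): Gödel ¬ of 0.26 = 0 (operand ≠ 0)
(y -> ~(z -> ((z -> (~z -> w)) -> (x | w)))): 0.74 > 0, so result = 0
~(y -> ~(z -> ((z -> (~z -> w)) -> (x | w)))): Gödel ¬ of 0 = 1 (operand is 0)
~~(y -> ~(z -> ((z -> (~z -> w)) -> (x | w)))): Gödel ¬ of 1 = 0 (operand ≠ 0)
(~~(y -> ~(z -> ((z -> (~z -> w)) -> (x | w)))) | w) = max(0, 0.26) = 0.26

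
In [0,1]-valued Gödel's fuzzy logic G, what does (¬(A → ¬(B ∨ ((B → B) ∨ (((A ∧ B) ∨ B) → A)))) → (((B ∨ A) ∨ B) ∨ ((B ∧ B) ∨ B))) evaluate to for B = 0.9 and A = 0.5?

0.90

(B → B): 0.9 ≤ 0.9, so result = 1
(A ∧ B) = min(0.5, 0.9) = 0.5
((A ∧ B) ∨ B) = max(0.5, 0.9) = 0.9
(((A ∧ B) ∨ B) → A): 0.9 > 0.5, so result = 0.5
((B → B) ∨ (((A ∧ B) ∨ B) → A)) = max(1, 0.5) = 1
(B ∨ ((B → B) ∨ (((A ∧ B) ∨ B) → A))) = max(0.9, 1) = 1
¬(B ∨ ((B → B) ∨ (((A ∧ B) ∨ B) → A))): Gödel ¬ of 1 = 0 (operand ≠ 0)
(A → ¬(B ∨ ((B → B) ∨ (((A ∧ B) ∨ B) → A)))): 0.5 > 0, so result = 0
¬(A → ¬(B ∨ ((B → B) ∨ (((A ∧ B) ∨ B) → A)))): Gödel ¬ of 0 = 1 (operand is 0)
(B ∨ A) = max(0.9, 0.5) = 0.9
((B ∨ A) ∨ B) = max(0.9, 0.9) = 0.9
(B ∧ B) = min(0.9, 0.9) = 0.9
((B ∧ B) ∨ B) = max(0.9, 0.9) = 0.9
(((B ∨ A) ∨ B) ∨ ((B ∧ B) ∨ B)) = max(0.9, 0.9) = 0.9
(¬(A → ¬(B ∨ ((B → B) ∨ (((A ∧ B) ∨ B) → A)))) → (((B ∨ A) ∨ B) ∨ ((B ∧ B) ∨ B))): 1 > 0.9, so result = 0.9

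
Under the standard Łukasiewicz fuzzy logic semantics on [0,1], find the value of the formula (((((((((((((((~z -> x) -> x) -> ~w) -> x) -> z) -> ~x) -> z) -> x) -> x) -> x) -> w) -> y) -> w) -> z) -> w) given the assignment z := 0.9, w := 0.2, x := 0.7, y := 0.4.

0.20

~z: Łukasiewicz ¬ gives 1 − 0.9 = 0.1
(~z -> x): min(1, 1 − 0.1 + 0.7) = 1
((~z -> x) -> x): min(1, 1 − 1 + 0.7) = 0.7
~w: Łukasiewicz ¬ gives 1 − 0.2 = 0.8
(((~z -> x) -> x) -> ~w): min(1, 1 − 0.7 + 0.8) = 1
((((~z -> x) -> x) -> ~w) -> x): min(1, 1 − 1 + 0.7) = 0.7
(((((~z -> x) -> x) -> ~w) -> x) -> z): min(1, 1 − 0.7 + 0.9) = 1
~x: Łukasiewicz ¬ gives 1 − 0.7 = 0.3
((((((~z -> x) -> x) -> ~w) -> x) -> z) -> ~x): min(1, 1 − 1 + 0.3) = 0.3
(((((((~z -> x) -> x) -> ~w) -> x) -> z) -> ~x) -> z): min(1, 1 − 0.3 + 0.9) = 1
((((((((~z -> x) -> x) -> ~w) -> x) -> z) -> ~x) -> z) -> x): min(1, 1 − 1 + 0.7) = 0.7
(((((((((~z -> x) -> x) -> ~w) -> x) -> z) -> ~x) -> z) -> x) -> x): min(1, 1 − 0.7 + 0.7) = 1
((((((((((~z -> x) -> x) -> ~w) -> x) -> z) -> ~x) -> z) -> x) -> x) -> x): min(1, 1 − 1 + 0.7) = 0.7
(((((((((((~z -> x) -> x) -> ~w) -> x) -> z) -> ~x) -> z) -> x) -> x) -> x) -> w): min(1, 1 − 0.7 + 0.2) = 0.5
((((((((((((~z -> x) -> x) -> ~w) -> x) -> z) -> ~x) -> z) -> x) -> x) -> x) -> w) -> y): min(1, 1 − 0.5 + 0.4) = 0.9
(((((((((((((~z -> x) -> x) -> ~w) -> x) -> z) -> ~x) -> z) -> x) -> x) -> x) -> w) -> y) -> w): min(1, 1 − 0.9 + 0.2) = 0.3
((((((((((((((~z -> x) -> x) -> ~w) -> x) -> z) -> ~x) -> z) -> x) -> x) -> x) -> w) -> y) -> w) -> z): min(1, 1 − 0.3 + 0.9) = 1
(((((((((((((((~z -> x) -> x) -> ~w) -> x) -> z) -> ~x) -> z) -> x) -> x) -> x) -> w) -> y) -> w) -> z) -> w): min(1, 1 − 1 + 0.2) = 0.2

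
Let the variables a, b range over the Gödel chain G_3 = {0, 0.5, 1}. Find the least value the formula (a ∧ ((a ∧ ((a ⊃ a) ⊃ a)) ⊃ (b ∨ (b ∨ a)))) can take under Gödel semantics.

The minimum is attained at a = 0, b = 0:
  (a ⊃ a): 0 ≤ 0, so result = 1
  ((a ⊃ a) ⊃ a): 1 > 0, so result = 0
  (a ∧ ((a ⊃ a) ⊃ a)) = min(0, 0) = 0
  (b ∨ a) = max(0, 0) = 0
  (b ∨ (b ∨ a)) = max(0, 0) = 0
  ((a ∧ ((a ⊃ a) ⊃ a)) ⊃ (b ∨ (b ∨ a))): 0 ≤ 0, so result = 1
  (a ∧ ((a ∧ ((a ⊃ a) ⊃ a)) ⊃ (b ∨ (b ∨ a)))) = min(0, 1) = 0
Checking all 9 assignments confirms none give a value below 0.00.

0.00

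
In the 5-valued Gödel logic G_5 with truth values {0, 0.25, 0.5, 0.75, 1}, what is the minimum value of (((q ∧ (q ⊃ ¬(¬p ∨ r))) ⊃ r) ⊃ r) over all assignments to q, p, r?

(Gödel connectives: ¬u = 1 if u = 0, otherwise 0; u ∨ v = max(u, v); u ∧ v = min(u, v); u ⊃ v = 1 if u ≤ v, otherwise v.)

0.00

The minimum is attained at q = 0, p = 0, r = 0:
  ¬p: Gödel ¬ of 0 = 1 (operand is 0)
  (¬p ∨ r) = max(1, 0) = 1
  ¬(¬p ∨ r): Gödel ¬ of 1 = 0 (operand ≠ 0)
  (q ⊃ ¬(¬p ∨ r)): 0 ≤ 0, so result = 1
  (q ∧ (q ⊃ ¬(¬p ∨ r))) = min(0, 1) = 0
  ((q ∧ (q ⊃ ¬(¬p ∨ r))) ⊃ r): 0 ≤ 0, so result = 1
  (((q ∧ (q ⊃ ¬(¬p ∨ r))) ⊃ r) ⊃ r): 1 > 0, so result = 0
Checking all 125 assignments confirms none give a value below 0.00.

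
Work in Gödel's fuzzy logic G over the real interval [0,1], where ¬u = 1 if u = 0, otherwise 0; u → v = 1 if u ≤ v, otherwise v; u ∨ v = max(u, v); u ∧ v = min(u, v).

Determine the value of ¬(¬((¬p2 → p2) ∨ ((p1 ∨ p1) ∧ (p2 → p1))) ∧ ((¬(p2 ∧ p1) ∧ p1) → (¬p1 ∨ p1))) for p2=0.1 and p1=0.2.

1.00

¬p2: Gödel ¬ of 0.1 = 0 (operand ≠ 0)
(¬p2 → p2): 0 ≤ 0.1, so result = 1
(p1 ∨ p1) = max(0.2, 0.2) = 0.2
(p2 → p1): 0.1 ≤ 0.2, so result = 1
((p1 ∨ p1) ∧ (p2 → p1)) = min(0.2, 1) = 0.2
((¬p2 → p2) ∨ ((p1 ∨ p1) ∧ (p2 → p1))) = max(1, 0.2) = 1
¬((¬p2 → p2) ∨ ((p1 ∨ p1) ∧ (p2 → p1))): Gödel ¬ of 1 = 0 (operand ≠ 0)
(p2 ∧ p1) = min(0.1, 0.2) = 0.1
¬(p2 ∧ p1): Gödel ¬ of 0.1 = 0 (operand ≠ 0)
(¬(p2 ∧ p1) ∧ p1) = min(0, 0.2) = 0
¬p1: Gödel ¬ of 0.2 = 0 (operand ≠ 0)
(¬p1 ∨ p1) = max(0, 0.2) = 0.2
((¬(p2 ∧ p1) ∧ p1) → (¬p1 ∨ p1)): 0 ≤ 0.2, so result = 1
(¬((¬p2 → p2) ∨ ((p1 ∨ p1) ∧ (p2 → p1))) ∧ ((¬(p2 ∧ p1) ∧ p1) → (¬p1 ∨ p1))) = min(0, 1) = 0
¬(¬((¬p2 → p2) ∨ ((p1 ∨ p1) ∧ (p2 → p1))) ∧ ((¬(p2 ∧ p1) ∧ p1) → (¬p1 ∨ p1))): Gödel ¬ of 0 = 1 (operand is 0)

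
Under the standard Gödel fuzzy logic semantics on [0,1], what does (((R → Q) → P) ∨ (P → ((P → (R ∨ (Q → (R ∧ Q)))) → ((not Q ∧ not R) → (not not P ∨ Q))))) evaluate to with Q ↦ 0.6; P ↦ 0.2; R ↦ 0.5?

(R → Q): 0.5 ≤ 0.6, so result = 1
((R → Q) → P): 1 > 0.2, so result = 0.2
(R ∧ Q) = min(0.5, 0.6) = 0.5
(Q → (R ∧ Q)): 0.6 > 0.5, so result = 0.5
(R ∨ (Q → (R ∧ Q))) = max(0.5, 0.5) = 0.5
(P → (R ∨ (Q → (R ∧ Q)))): 0.2 ≤ 0.5, so result = 1
not Q: Gödel ¬ of 0.6 = 0 (operand ≠ 0)
not R: Gödel ¬ of 0.5 = 0 (operand ≠ 0)
(not Q ∧ not R) = min(0, 0) = 0
not P: Gödel ¬ of 0.2 = 0 (operand ≠ 0)
not not P: Gödel ¬ of 0 = 1 (operand is 0)
(not not P ∨ Q) = max(1, 0.6) = 1
((not Q ∧ not R) → (not not P ∨ Q)): 0 ≤ 1, so result = 1
((P → (R ∨ (Q → (R ∧ Q)))) → ((not Q ∧ not R) → (not not P ∨ Q))): 1 ≤ 1, so result = 1
(P → ((P → (R ∨ (Q → (R ∧ Q)))) → ((not Q ∧ not R) → (not not P ∨ Q)))): 0.2 ≤ 1, so result = 1
(((R → Q) → P) ∨ (P → ((P → (R ∨ (Q → (R ∧ Q)))) → ((not Q ∧ not R) → (not not P ∨ Q))))) = max(0.2, 1) = 1

1.00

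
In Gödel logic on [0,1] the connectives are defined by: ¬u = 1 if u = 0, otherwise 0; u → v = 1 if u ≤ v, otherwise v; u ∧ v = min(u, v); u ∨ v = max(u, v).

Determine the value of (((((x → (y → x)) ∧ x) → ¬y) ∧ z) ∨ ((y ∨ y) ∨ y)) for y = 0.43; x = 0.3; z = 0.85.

(y → x): 0.43 > 0.3, so result = 0.3
(x → (y → x)): 0.3 ≤ 0.3, so result = 1
((x → (y → x)) ∧ x) = min(1, 0.3) = 0.3
¬y: Gödel ¬ of 0.43 = 0 (operand ≠ 0)
(((x → (y → x)) ∧ x) → ¬y): 0.3 > 0, so result = 0
((((x → (y → x)) ∧ x) → ¬y) ∧ z) = min(0, 0.85) = 0
(y ∨ y) = max(0.43, 0.43) = 0.43
((y ∨ y) ∨ y) = max(0.43, 0.43) = 0.43
(((((x → (y → x)) ∧ x) → ¬y) ∧ z) ∨ ((y ∨ y) ∨ y)) = max(0, 0.43) = 0.43

0.43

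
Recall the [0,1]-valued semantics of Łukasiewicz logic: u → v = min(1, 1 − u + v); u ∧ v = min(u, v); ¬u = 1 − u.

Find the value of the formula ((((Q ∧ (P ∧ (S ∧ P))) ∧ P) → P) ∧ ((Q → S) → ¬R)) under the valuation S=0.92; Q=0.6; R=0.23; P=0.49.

0.77

(S ∧ P) = min(0.92, 0.49) = 0.49
(P ∧ (S ∧ P)) = min(0.49, 0.49) = 0.49
(Q ∧ (P ∧ (S ∧ P))) = min(0.6, 0.49) = 0.49
((Q ∧ (P ∧ (S ∧ P))) ∧ P) = min(0.49, 0.49) = 0.49
(((Q ∧ (P ∧ (S ∧ P))) ∧ P) → P): min(1, 1 − 0.49 + 0.49) = 1
(Q → S): min(1, 1 − 0.6 + 0.92) = 1
¬R: Łukasiewicz ¬ gives 1 − 0.23 = 0.77
((Q → S) → ¬R): min(1, 1 − 1 + 0.77) = 0.77
((((Q ∧ (P ∧ (S ∧ P))) ∧ P) → P) ∧ ((Q → S) → ¬R)) = min(1, 0.77) = 0.77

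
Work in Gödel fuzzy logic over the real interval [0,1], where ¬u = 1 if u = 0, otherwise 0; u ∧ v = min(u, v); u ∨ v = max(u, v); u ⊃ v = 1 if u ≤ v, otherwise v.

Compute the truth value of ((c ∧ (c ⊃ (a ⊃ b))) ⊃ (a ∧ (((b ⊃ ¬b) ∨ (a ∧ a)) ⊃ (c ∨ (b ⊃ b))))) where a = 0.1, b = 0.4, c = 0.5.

0.10

(a ⊃ b): 0.1 ≤ 0.4, so result = 1
(c ⊃ (a ⊃ b)): 0.5 ≤ 1, so result = 1
(c ∧ (c ⊃ (a ⊃ b))) = min(0.5, 1) = 0.5
¬b: Gödel ¬ of 0.4 = 0 (operand ≠ 0)
(b ⊃ ¬b): 0.4 > 0, so result = 0
(a ∧ a) = min(0.1, 0.1) = 0.1
((b ⊃ ¬b) ∨ (a ∧ a)) = max(0, 0.1) = 0.1
(b ⊃ b): 0.4 ≤ 0.4, so result = 1
(c ∨ (b ⊃ b)) = max(0.5, 1) = 1
(((b ⊃ ¬b) ∨ (a ∧ a)) ⊃ (c ∨ (b ⊃ b))): 0.1 ≤ 1, so result = 1
(a ∧ (((b ⊃ ¬b) ∨ (a ∧ a)) ⊃ (c ∨ (b ⊃ b)))) = min(0.1, 1) = 0.1
((c ∧ (c ⊃ (a ⊃ b))) ⊃ (a ∧ (((b ⊃ ¬b) ∨ (a ∧ a)) ⊃ (c ∨ (b ⊃ b))))): 0.5 > 0.1, so result = 0.1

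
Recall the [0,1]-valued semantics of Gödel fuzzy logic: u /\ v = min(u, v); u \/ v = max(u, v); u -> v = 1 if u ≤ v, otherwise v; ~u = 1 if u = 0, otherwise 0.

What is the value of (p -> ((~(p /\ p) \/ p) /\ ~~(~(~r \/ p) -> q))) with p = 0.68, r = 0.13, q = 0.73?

1.00

(p /\ p) = min(0.68, 0.68) = 0.68
~(p /\ p): Gödel ¬ of 0.68 = 0 (operand ≠ 0)
(~(p /\ p) \/ p) = max(0, 0.68) = 0.68
~r: Gödel ¬ of 0.13 = 0 (operand ≠ 0)
(~r \/ p) = max(0, 0.68) = 0.68
~(~r \/ p): Gödel ¬ of 0.68 = 0 (operand ≠ 0)
(~(~r \/ p) -> q): 0 ≤ 0.73, so result = 1
~(~(~r \/ p) -> q): Gödel ¬ of 1 = 0 (operand ≠ 0)
~~(~(~r \/ p) -> q): Gödel ¬ of 0 = 1 (operand is 0)
((~(p /\ p) \/ p) /\ ~~(~(~r \/ p) -> q)) = min(0.68, 1) = 0.68
(p -> ((~(p /\ p) \/ p) /\ ~~(~(~r \/ p) -> q))): 0.68 ≤ 0.68, so result = 1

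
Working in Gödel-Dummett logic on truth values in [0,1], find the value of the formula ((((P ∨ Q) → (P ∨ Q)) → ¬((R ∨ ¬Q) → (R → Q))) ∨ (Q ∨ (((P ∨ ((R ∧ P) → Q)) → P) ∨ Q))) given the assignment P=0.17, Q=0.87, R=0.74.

(P ∨ Q) = max(0.17, 0.87) = 0.87
(P ∨ Q) = max(0.17, 0.87) = 0.87
((P ∨ Q) → (P ∨ Q)): 0.87 ≤ 0.87, so result = 1
¬Q: Gödel ¬ of 0.87 = 0 (operand ≠ 0)
(R ∨ ¬Q) = max(0.74, 0) = 0.74
(R → Q): 0.74 ≤ 0.87, so result = 1
((R ∨ ¬Q) → (R → Q)): 0.74 ≤ 1, so result = 1
¬((R ∨ ¬Q) → (R → Q)): Gödel ¬ of 1 = 0 (operand ≠ 0)
(((P ∨ Q) → (P ∨ Q)) → ¬((R ∨ ¬Q) → (R → Q))): 1 > 0, so result = 0
(R ∧ P) = min(0.74, 0.17) = 0.17
((R ∧ P) → Q): 0.17 ≤ 0.87, so result = 1
(P ∨ ((R ∧ P) → Q)) = max(0.17, 1) = 1
((P ∨ ((R ∧ P) → Q)) → P): 1 > 0.17, so result = 0.17
(((P ∨ ((R ∧ P) → Q)) → P) ∨ Q) = max(0.17, 0.87) = 0.87
(Q ∨ (((P ∨ ((R ∧ P) → Q)) → P) ∨ Q)) = max(0.87, 0.87) = 0.87
((((P ∨ Q) → (P ∨ Q)) → ¬((R ∨ ¬Q) → (R → Q))) ∨ (Q ∨ (((P ∨ ((R ∧ P) → Q)) → P) ∨ Q))) = max(0, 0.87) = 0.87

0.87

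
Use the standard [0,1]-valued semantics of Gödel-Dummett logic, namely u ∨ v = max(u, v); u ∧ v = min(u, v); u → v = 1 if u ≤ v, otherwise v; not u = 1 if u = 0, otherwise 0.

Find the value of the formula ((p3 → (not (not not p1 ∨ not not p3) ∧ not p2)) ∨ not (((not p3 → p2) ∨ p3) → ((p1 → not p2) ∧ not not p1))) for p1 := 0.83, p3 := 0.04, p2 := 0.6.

1.00

not p1: Gödel ¬ of 0.83 = 0 (operand ≠ 0)
not not p1: Gödel ¬ of 0 = 1 (operand is 0)
not p3: Gödel ¬ of 0.04 = 0 (operand ≠ 0)
not not p3: Gödel ¬ of 0 = 1 (operand is 0)
(not not p1 ∨ not not p3) = max(1, 1) = 1
not (not not p1 ∨ not not p3): Gödel ¬ of 1 = 0 (operand ≠ 0)
not p2: Gödel ¬ of 0.6 = 0 (operand ≠ 0)
(not (not not p1 ∨ not not p3) ∧ not p2) = min(0, 0) = 0
(p3 → (not (not not p1 ∨ not not p3) ∧ not p2)): 0.04 > 0, so result = 0
not p3: Gödel ¬ of 0.04 = 0 (operand ≠ 0)
(not p3 → p2): 0 ≤ 0.6, so result = 1
((not p3 → p2) ∨ p3) = max(1, 0.04) = 1
not p2: Gödel ¬ of 0.6 = 0 (operand ≠ 0)
(p1 → not p2): 0.83 > 0, so result = 0
not p1: Gödel ¬ of 0.83 = 0 (operand ≠ 0)
not not p1: Gödel ¬ of 0 = 1 (operand is 0)
((p1 → not p2) ∧ not not p1) = min(0, 1) = 0
(((not p3 → p2) ∨ p3) → ((p1 → not p2) ∧ not not p1)): 1 > 0, so result = 0
not (((not p3 → p2) ∨ p3) → ((p1 → not p2) ∧ not not p1)): Gödel ¬ of 0 = 1 (operand is 0)
((p3 → (not (not not p1 ∨ not not p3) ∧ not p2)) ∨ not (((not p3 → p2) ∨ p3) → ((p1 → not p2) ∧ not not p1))) = max(0, 1) = 1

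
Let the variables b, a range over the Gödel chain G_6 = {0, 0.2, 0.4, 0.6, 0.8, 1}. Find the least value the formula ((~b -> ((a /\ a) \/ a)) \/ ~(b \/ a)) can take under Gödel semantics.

0.20

The minimum is attained at b = 0, a = 0.2:
  ~b: Gödel ¬ of 0 = 1 (operand is 0)
  (a /\ a) = min(0.2, 0.2) = 0.2
  ((a /\ a) \/ a) = max(0.2, 0.2) = 0.2
  (~b -> ((a /\ a) \/ a)): 1 > 0.2, so result = 0.2
  (b \/ a) = max(0, 0.2) = 0.2
  ~(b \/ a): Gödel ¬ of 0.2 = 0 (operand ≠ 0)
  ((~b -> ((a /\ a) \/ a)) \/ ~(b \/ a)) = max(0.2, 0) = 0.2
Checking all 36 assignments confirms none give a value below 0.20.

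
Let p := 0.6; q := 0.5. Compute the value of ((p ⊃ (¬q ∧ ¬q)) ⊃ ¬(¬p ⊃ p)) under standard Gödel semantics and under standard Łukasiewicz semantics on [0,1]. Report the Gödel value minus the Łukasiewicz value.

0.90

Gödel evaluation:
  ¬q: Gödel ¬ of 0.5 = 0 (operand ≠ 0)
  ¬q: Gödel ¬ of 0.5 = 0 (operand ≠ 0)
  (¬q ∧ ¬q) = min(0, 0) = 0
  (p ⊃ (¬q ∧ ¬q)): 0.6 > 0, so result = 0
  ¬p: Gödel ¬ of 0.6 = 0 (operand ≠ 0)
  (¬p ⊃ p): 0 ≤ 0.6, so result = 1
  ¬(¬p ⊃ p): Gödel ¬ of 1 = 0 (operand ≠ 0)
  ((p ⊃ (¬q ∧ ¬q)) ⊃ ¬(¬p ⊃ p)): 0 ≤ 0, so result = 1
  Gödel value = 1
Łukasiewicz evaluation:
  ¬q: Łukasiewicz ¬ gives 1 − 0.5 = 0.5
  ¬q: Łukasiewicz ¬ gives 1 − 0.5 = 0.5
  (¬q ∧ ¬q) = min(0.5, 0.5) = 0.5
  (p ⊃ (¬q ∧ ¬q)): min(1, 1 − 0.6 + 0.5) = 0.9
  ¬p: Łukasiewicz ¬ gives 1 − 0.6 = 0.4
  (¬p ⊃ p): min(1, 1 − 0.4 + 0.6) = 1
  ¬(¬p ⊃ p): Łukasiewicz ¬ gives 1 − 1 = 0
  ((p ⊃ (¬q ∧ ¬q)) ⊃ ¬(¬p ⊃ p)): min(1, 1 − 0.9 + 0) = 0.1
  Łukasiewicz value = 0.1
Difference: 1 − 0.1 = 0.90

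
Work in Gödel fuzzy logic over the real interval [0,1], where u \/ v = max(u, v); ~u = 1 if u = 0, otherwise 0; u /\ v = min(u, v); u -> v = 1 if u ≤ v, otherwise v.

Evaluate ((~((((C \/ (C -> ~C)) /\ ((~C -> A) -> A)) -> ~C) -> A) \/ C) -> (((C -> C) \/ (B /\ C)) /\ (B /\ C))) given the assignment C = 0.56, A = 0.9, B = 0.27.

0.27

~C: Gödel ¬ of 0.56 = 0 (operand ≠ 0)
(C -> ~C): 0.56 > 0, so result = 0
(C \/ (C -> ~C)) = max(0.56, 0) = 0.56
~C: Gödel ¬ of 0.56 = 0 (operand ≠ 0)
(~C -> A): 0 ≤ 0.9, so result = 1
((~C -> A) -> A): 1 > 0.9, so result = 0.9
((C \/ (C -> ~C)) /\ ((~C -> A) -> A)) = min(0.56, 0.9) = 0.56
~C: Gödel ¬ of 0.56 = 0 (operand ≠ 0)
(((C \/ (C -> ~C)) /\ ((~C -> A) -> A)) -> ~C): 0.56 > 0, so result = 0
((((C \/ (C -> ~C)) /\ ((~C -> A) -> A)) -> ~C) -> A): 0 ≤ 0.9, so result = 1
~((((C \/ (C -> ~C)) /\ ((~C -> A) -> A)) -> ~C) -> A): Gödel ¬ of 1 = 0 (operand ≠ 0)
(~((((C \/ (C -> ~C)) /\ ((~C -> A) -> A)) -> ~C) -> A) \/ C) = max(0, 0.56) = 0.56
(C -> C): 0.56 ≤ 0.56, so result = 1
(B /\ C) = min(0.27, 0.56) = 0.27
((C -> C) \/ (B /\ C)) = max(1, 0.27) = 1
(B /\ C) = min(0.27, 0.56) = 0.27
(((C -> C) \/ (B /\ C)) /\ (B /\ C)) = min(1, 0.27) = 0.27
((~((((C \/ (C -> ~C)) /\ ((~C -> A) -> A)) -> ~C) -> A) \/ C) -> (((C -> C) \/ (B /\ C)) /\ (B /\ C))): 0.56 > 0.27, so result = 0.27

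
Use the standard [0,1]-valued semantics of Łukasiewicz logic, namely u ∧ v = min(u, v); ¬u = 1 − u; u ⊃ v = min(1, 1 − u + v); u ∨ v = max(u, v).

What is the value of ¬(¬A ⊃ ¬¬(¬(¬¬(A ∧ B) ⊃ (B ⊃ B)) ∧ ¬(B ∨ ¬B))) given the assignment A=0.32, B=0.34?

0.68

¬A: Łukasiewicz ¬ gives 1 − 0.32 = 0.68
(A ∧ B) = min(0.32, 0.34) = 0.32
¬(A ∧ B): Łukasiewicz ¬ gives 1 − 0.32 = 0.68
¬¬(A ∧ B): Łukasiewicz ¬ gives 1 − 0.68 = 0.32
(B ⊃ B): min(1, 1 − 0.34 + 0.34) = 1
(¬¬(A ∧ B) ⊃ (B ⊃ B)): min(1, 1 − 0.32 + 1) = 1
¬(¬¬(A ∧ B) ⊃ (B ⊃ B)): Łukasiewicz ¬ gives 1 − 1 = 0
¬B: Łukasiewicz ¬ gives 1 − 0.34 = 0.66
(B ∨ ¬B) = max(0.34, 0.66) = 0.66
¬(B ∨ ¬B): Łukasiewicz ¬ gives 1 − 0.66 = 0.34
(¬(¬¬(A ∧ B) ⊃ (B ⊃ B)) ∧ ¬(B ∨ ¬B)) = min(0, 0.34) = 0
¬(¬(¬¬(A ∧ B) ⊃ (B ⊃ B)) ∧ ¬(B ∨ ¬B)): Łukasiewicz ¬ gives 1 − 0 = 1
¬¬(¬(¬¬(A ∧ B) ⊃ (B ⊃ B)) ∧ ¬(B ∨ ¬B)): Łukasiewicz ¬ gives 1 − 1 = 0
(¬A ⊃ ¬¬(¬(¬¬(A ∧ B) ⊃ (B ⊃ B)) ∧ ¬(B ∨ ¬B))): min(1, 1 − 0.68 + 0) = 0.32
¬(¬A ⊃ ¬¬(¬(¬¬(A ∧ B) ⊃ (B ⊃ B)) ∧ ¬(B ∨ ¬B))): Łukasiewicz ¬ gives 1 − 0.32 = 0.68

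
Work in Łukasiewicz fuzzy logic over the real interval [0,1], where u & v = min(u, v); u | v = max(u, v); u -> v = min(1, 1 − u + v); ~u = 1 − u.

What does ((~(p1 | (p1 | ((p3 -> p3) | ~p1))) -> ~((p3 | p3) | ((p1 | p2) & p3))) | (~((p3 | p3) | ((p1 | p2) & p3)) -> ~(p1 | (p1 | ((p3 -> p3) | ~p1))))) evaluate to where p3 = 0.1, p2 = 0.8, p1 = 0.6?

(p3 -> p3): min(1, 1 − 0.1 + 0.1) = 1
~p1: Łukasiewicz ¬ gives 1 − 0.6 = 0.4
((p3 -> p3) | ~p1) = max(1, 0.4) = 1
(p1 | ((p3 -> p3) | ~p1)) = max(0.6, 1) = 1
(p1 | (p1 | ((p3 -> p3) | ~p1))) = max(0.6, 1) = 1
~(p1 | (p1 | ((p3 -> p3) | ~p1))): Łukasiewicz ¬ gives 1 − 1 = 0
(p3 | p3) = max(0.1, 0.1) = 0.1
(p1 | p2) = max(0.6, 0.8) = 0.8
((p1 | p2) & p3) = min(0.8, 0.1) = 0.1
((p3 | p3) | ((p1 | p2) & p3)) = max(0.1, 0.1) = 0.1
~((p3 | p3) | ((p1 | p2) & p3)): Łukasiewicz ¬ gives 1 − 0.1 = 0.9
(~(p1 | (p1 | ((p3 -> p3) | ~p1))) -> ~((p3 | p3) | ((p1 | p2) & p3))): min(1, 1 − 0 + 0.9) = 1
(p3 | p3) = max(0.1, 0.1) = 0.1
(p1 | p2) = max(0.6, 0.8) = 0.8
((p1 | p2) & p3) = min(0.8, 0.1) = 0.1
((p3 | p3) | ((p1 | p2) & p3)) = max(0.1, 0.1) = 0.1
~((p3 | p3) | ((p1 | p2) & p3)): Łukasiewicz ¬ gives 1 − 0.1 = 0.9
(p3 -> p3): min(1, 1 − 0.1 + 0.1) = 1
~p1: Łukasiewicz ¬ gives 1 − 0.6 = 0.4
((p3 -> p3) | ~p1) = max(1, 0.4) = 1
(p1 | ((p3 -> p3) | ~p1)) = max(0.6, 1) = 1
(p1 | (p1 | ((p3 -> p3) | ~p1))) = max(0.6, 1) = 1
~(p1 | (p1 | ((p3 -> p3) | ~p1))): Łukasiewicz ¬ gives 1 − 1 = 0
(~((p3 | p3) | ((p1 | p2) & p3)) -> ~(p1 | (p1 | ((p3 -> p3) | ~p1)))): min(1, 1 − 0.9 + 0) = 0.1
((~(p1 | (p1 | ((p3 -> p3) | ~p1))) -> ~((p3 | p3) | ((p1 | p2) & p3))) | (~((p3 | p3) | ((p1 | p2) & p3)) -> ~(p1 | (p1 | ((p3 -> p3) | ~p1))))) = max(1, 0.1) = 1

1.00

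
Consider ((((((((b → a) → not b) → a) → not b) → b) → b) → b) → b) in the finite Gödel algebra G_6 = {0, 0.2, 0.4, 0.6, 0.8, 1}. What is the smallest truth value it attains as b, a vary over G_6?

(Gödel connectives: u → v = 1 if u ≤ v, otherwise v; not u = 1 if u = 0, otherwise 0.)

The minimum is attained at b = 0.2, a = 0.2:
  (b → a): 0.2 ≤ 0.2, so result = 1
  not b: Gödel ¬ of 0.2 = 0 (operand ≠ 0)
  ((b → a) → not b): 1 > 0, so result = 0
  (((b → a) → not b) → a): 0 ≤ 0.2, so result = 1
  not b: Gödel ¬ of 0.2 = 0 (operand ≠ 0)
  ((((b → a) → not b) → a) → not b): 1 > 0, so result = 0
  (((((b → a) → not b) → a) → not b) → b): 0 ≤ 0.2, so result = 1
  ((((((b → a) → not b) → a) → not b) → b) → b): 1 > 0.2, so result = 0.2
  (((((((b → a) → not b) → a) → not b) → b) → b) → b): 0.2 ≤ 0.2, so result = 1
  ((((((((b → a) → not b) → a) → not b) → b) → b) → b) → b): 1 > 0.2, so result = 0.2
Checking all 36 assignments confirms none give a value below 0.20.

0.20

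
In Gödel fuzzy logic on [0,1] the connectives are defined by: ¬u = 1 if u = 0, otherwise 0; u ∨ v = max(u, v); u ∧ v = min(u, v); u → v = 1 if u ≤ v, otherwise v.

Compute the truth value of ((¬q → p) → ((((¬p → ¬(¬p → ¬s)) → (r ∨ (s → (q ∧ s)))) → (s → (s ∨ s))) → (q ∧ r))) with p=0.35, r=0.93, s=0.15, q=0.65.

¬q: Gödel ¬ of 0.65 = 0 (operand ≠ 0)
(¬q → p): 0 ≤ 0.35, so result = 1
¬p: Gödel ¬ of 0.35 = 0 (operand ≠ 0)
¬p: Gödel ¬ of 0.35 = 0 (operand ≠ 0)
¬s: Gödel ¬ of 0.15 = 0 (operand ≠ 0)
(¬p → ¬s): 0 ≤ 0, so result = 1
¬(¬p → ¬s): Gödel ¬ of 1 = 0 (operand ≠ 0)
(¬p → ¬(¬p → ¬s)): 0 ≤ 0, so result = 1
(q ∧ s) = min(0.65, 0.15) = 0.15
(s → (q ∧ s)): 0.15 ≤ 0.15, so result = 1
(r ∨ (s → (q ∧ s))) = max(0.93, 1) = 1
((¬p → ¬(¬p → ¬s)) → (r ∨ (s → (q ∧ s)))): 1 ≤ 1, so result = 1
(s ∨ s) = max(0.15, 0.15) = 0.15
(s → (s ∨ s)): 0.15 ≤ 0.15, so result = 1
(((¬p → ¬(¬p → ¬s)) → (r ∨ (s → (q ∧ s)))) → (s → (s ∨ s))): 1 ≤ 1, so result = 1
(q ∧ r) = min(0.65, 0.93) = 0.65
((((¬p → ¬(¬p → ¬s)) → (r ∨ (s → (q ∧ s)))) → (s → (s ∨ s))) → (q ∧ r)): 1 > 0.65, so result = 0.65
((¬q → p) → ((((¬p → ¬(¬p → ¬s)) → (r ∨ (s → (q ∧ s)))) → (s → (s ∨ s))) → (q ∧ r))): 1 > 0.65, so result = 0.65

0.65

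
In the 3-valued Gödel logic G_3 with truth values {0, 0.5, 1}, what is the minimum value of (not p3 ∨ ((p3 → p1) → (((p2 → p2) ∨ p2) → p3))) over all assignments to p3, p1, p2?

The minimum is attained at p3 = 0.5, p1 = 0.5, p2 = 0:
  not p3: Gödel ¬ of 0.5 = 0 (operand ≠ 0)
  (p3 → p1): 0.5 ≤ 0.5, so result = 1
  (p2 → p2): 0 ≤ 0, so result = 1
  ((p2 → p2) ∨ p2) = max(1, 0) = 1
  (((p2 → p2) ∨ p2) → p3): 1 > 0.5, so result = 0.5
  ((p3 → p1) → (((p2 → p2) ∨ p2) → p3)): 1 > 0.5, so result = 0.5
  (not p3 ∨ ((p3 → p1) → (((p2 → p2) ∨ p2) → p3))) = max(0, 0.5) = 0.5
Checking all 27 assignments confirms none give a value below 0.50.

0.50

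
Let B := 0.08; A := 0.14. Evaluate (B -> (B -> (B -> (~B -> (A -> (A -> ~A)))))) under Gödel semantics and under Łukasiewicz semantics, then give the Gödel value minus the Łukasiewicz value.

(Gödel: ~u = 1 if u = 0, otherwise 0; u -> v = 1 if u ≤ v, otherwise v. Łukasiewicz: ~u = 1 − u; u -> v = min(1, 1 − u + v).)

Gödel evaluation:
  ~B: Gödel ¬ of 0.08 = 0 (operand ≠ 0)
  ~A: Gödel ¬ of 0.14 = 0 (operand ≠ 0)
  (A -> ~A): 0.14 > 0, so result = 0
  (A -> (A -> ~A)): 0.14 > 0, so result = 0
  (~B -> (A -> (A -> ~A))): 0 ≤ 0, so result = 1
  (B -> (~B -> (A -> (A -> ~A)))): 0.08 ≤ 1, so result = 1
  (B -> (B -> (~B -> (A -> (A -> ~A))))): 0.08 ≤ 1, so result = 1
  (B -> (B -> (B -> (~B -> (A -> (A -> ~A)))))): 0.08 ≤ 1, so result = 1
  Gödel value = 1
Łukasiewicz evaluation:
  ~B: Łukasiewicz ¬ gives 1 − 0.08 = 0.92
  ~A: Łukasiewicz ¬ gives 1 − 0.14 = 0.86
  (A -> ~A): min(1, 1 − 0.14 + 0.86) = 1
  (A -> (A -> ~A)): min(1, 1 − 0.14 + 1) = 1
  (~B -> (A -> (A -> ~A))): min(1, 1 − 0.92 + 1) = 1
  (B -> (~B -> (A -> (A -> ~A)))): min(1, 1 − 0.08 + 1) = 1
  (B -> (B -> (~B -> (A -> (A -> ~A))))): min(1, 1 − 0.08 + 1) = 1
  (B -> (B -> (B -> (~B -> (A -> (A -> ~A)))))): min(1, 1 − 0.08 + 1) = 1
  Łukasiewicz value = 1
Difference: 1 − 1 = 0.00

0.00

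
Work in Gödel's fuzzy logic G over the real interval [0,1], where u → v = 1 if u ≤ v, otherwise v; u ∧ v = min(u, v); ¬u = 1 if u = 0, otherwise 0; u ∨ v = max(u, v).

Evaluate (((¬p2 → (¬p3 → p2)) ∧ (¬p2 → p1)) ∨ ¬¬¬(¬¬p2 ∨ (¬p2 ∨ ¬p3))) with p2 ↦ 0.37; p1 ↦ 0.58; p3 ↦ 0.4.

¬p2: Gödel ¬ of 0.37 = 0 (operand ≠ 0)
¬p3: Gödel ¬ of 0.4 = 0 (operand ≠ 0)
(¬p3 → p2): 0 ≤ 0.37, so result = 1
(¬p2 → (¬p3 → p2)): 0 ≤ 1, so result = 1
¬p2: Gödel ¬ of 0.37 = 0 (operand ≠ 0)
(¬p2 → p1): 0 ≤ 0.58, so result = 1
((¬p2 → (¬p3 → p2)) ∧ (¬p2 → p1)) = min(1, 1) = 1
¬p2: Gödel ¬ of 0.37 = 0 (operand ≠ 0)
¬¬p2: Gödel ¬ of 0 = 1 (operand is 0)
¬p2: Gödel ¬ of 0.37 = 0 (operand ≠ 0)
¬p3: Gödel ¬ of 0.4 = 0 (operand ≠ 0)
(¬p2 ∨ ¬p3) = max(0, 0) = 0
(¬¬p2 ∨ (¬p2 ∨ ¬p3)) = max(1, 0) = 1
¬(¬¬p2 ∨ (¬p2 ∨ ¬p3)): Gödel ¬ of 1 = 0 (operand ≠ 0)
¬¬(¬¬p2 ∨ (¬p2 ∨ ¬p3)): Gödel ¬ of 0 = 1 (operand is 0)
¬¬¬(¬¬p2 ∨ (¬p2 ∨ ¬p3)): Gödel ¬ of 1 = 0 (operand ≠ 0)
(((¬p2 → (¬p3 → p2)) ∧ (¬p2 → p1)) ∨ ¬¬¬(¬¬p2 ∨ (¬p2 ∨ ¬p3))) = max(1, 0) = 1

1.00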